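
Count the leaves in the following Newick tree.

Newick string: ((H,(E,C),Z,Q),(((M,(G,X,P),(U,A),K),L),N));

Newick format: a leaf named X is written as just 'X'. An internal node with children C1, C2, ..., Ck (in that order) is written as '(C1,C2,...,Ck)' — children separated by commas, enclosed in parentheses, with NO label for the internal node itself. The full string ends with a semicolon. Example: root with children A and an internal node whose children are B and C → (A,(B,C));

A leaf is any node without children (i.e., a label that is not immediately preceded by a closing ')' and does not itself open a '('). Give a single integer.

Newick: ((H,(E,C),Z,Q),(((M,(G,X,P),(U,A),K),L),N));
Scan left-to-right; a leaf is any maximal label run not followed by '(':
  pos 2: leaf 'H' → count = 1
  pos 5: leaf 'E' → count = 2
  pos 7: leaf 'C' → count = 3
  pos 10: leaf 'Z' → count = 4
  pos 12: leaf 'Q' → count = 5
  pos 18: leaf 'M' → count = 6
  pos 21: leaf 'G' → count = 7
  pos 23: leaf 'X' → count = 8
  pos 25: leaf 'P' → count = 9
  pos 29: leaf 'U' → count = 10
  pos 31: leaf 'A' → count = 11
  pos 34: leaf 'K' → count = 12
  pos 37: leaf 'L' → count = 13
  pos 40: leaf 'N' → count = 14
Total leaves: 14

Answer: 14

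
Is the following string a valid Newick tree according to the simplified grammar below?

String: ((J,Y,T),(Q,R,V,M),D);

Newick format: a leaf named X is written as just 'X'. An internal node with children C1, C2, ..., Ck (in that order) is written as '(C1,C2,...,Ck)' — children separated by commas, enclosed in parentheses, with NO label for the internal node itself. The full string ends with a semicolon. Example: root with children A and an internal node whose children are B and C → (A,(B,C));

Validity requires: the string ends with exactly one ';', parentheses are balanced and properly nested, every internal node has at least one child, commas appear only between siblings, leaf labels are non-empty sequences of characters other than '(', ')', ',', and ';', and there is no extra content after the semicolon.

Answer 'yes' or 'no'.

Answer: yes

Derivation:
Input: ((J,Y,T),(Q,R,V,M),D);
Paren balance: 3 '(' vs 3 ')' OK
Ends with single ';': True
Full parse: OK
Valid: True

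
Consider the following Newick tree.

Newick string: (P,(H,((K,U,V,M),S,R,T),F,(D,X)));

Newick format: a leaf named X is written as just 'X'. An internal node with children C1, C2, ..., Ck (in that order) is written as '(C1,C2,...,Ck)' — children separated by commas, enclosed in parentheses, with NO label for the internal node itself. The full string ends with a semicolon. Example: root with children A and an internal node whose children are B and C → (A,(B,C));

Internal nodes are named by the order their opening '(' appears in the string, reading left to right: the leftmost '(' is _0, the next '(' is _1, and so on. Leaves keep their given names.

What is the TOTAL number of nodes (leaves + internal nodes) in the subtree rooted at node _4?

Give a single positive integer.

Answer: 3

Derivation:
Newick: (P,(H,((K,U,V,M),S,R,T),F,(D,X)));
Locate _4: it is the '(' at position 26 (the 5th '(' reading left to right).
Query: subtree rooted at _4
_4: subtree_size = 1 + 2
  D: subtree_size = 1 + 0
  X: subtree_size = 1 + 0
Total subtree size of _4: 3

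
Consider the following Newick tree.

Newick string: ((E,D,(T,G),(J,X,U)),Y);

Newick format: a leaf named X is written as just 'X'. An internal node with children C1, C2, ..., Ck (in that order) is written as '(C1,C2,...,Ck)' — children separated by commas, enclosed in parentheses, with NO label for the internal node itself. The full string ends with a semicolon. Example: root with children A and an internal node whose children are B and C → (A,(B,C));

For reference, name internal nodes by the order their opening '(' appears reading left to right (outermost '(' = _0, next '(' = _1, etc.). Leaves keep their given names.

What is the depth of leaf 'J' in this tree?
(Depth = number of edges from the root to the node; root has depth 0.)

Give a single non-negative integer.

Newick: ((E,D,(T,G),(J,X,U)),Y);
Naming internals by '(' encounter order: outermost '(' = _0, next = _1, ...
Query node: J
Path from root: _0 -> _1 -> _3 -> J
Depth of J: 3 (number of edges from root)

Answer: 3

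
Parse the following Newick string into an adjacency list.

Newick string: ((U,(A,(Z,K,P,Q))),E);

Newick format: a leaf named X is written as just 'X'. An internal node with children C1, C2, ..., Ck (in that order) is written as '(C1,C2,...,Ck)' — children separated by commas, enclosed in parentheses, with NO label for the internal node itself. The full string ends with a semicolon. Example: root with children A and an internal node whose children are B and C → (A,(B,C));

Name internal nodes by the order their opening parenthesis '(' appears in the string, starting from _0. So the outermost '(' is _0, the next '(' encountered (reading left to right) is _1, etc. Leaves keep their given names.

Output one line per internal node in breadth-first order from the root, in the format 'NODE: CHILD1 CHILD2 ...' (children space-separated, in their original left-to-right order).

Answer: _0: _1 E
_1: U _2
_2: A _3
_3: Z K P Q

Derivation:
Input: ((U,(A,(Z,K,P,Q))),E);
Scanning left-to-right, naming '(' by encounter order:
  pos 0: '(' -> open internal node _0 (depth 1)
  pos 1: '(' -> open internal node _1 (depth 2)
  pos 4: '(' -> open internal node _2 (depth 3)
  pos 7: '(' -> open internal node _3 (depth 4)
  pos 15: ')' -> close internal node _3 (now at depth 3)
  pos 16: ')' -> close internal node _2 (now at depth 2)
  pos 17: ')' -> close internal node _1 (now at depth 1)
  pos 20: ')' -> close internal node _0 (now at depth 0)
Total internal nodes: 4
BFS adjacency from root:
  _0: _1 E
  _1: U _2
  _2: A _3
  _3: Z K P Q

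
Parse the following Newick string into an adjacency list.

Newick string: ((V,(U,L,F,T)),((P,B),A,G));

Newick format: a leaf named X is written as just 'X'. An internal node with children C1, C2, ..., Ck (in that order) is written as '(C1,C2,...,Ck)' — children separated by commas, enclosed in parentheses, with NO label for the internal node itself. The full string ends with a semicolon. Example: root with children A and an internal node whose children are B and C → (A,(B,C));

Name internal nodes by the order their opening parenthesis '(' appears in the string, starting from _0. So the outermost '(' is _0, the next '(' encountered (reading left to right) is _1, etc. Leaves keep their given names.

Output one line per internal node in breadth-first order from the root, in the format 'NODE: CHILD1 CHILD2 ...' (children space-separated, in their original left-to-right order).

Answer: _0: _1 _3
_1: V _2
_3: _4 A G
_2: U L F T
_4: P B

Derivation:
Input: ((V,(U,L,F,T)),((P,B),A,G));
Scanning left-to-right, naming '(' by encounter order:
  pos 0: '(' -> open internal node _0 (depth 1)
  pos 1: '(' -> open internal node _1 (depth 2)
  pos 4: '(' -> open internal node _2 (depth 3)
  pos 12: ')' -> close internal node _2 (now at depth 2)
  pos 13: ')' -> close internal node _1 (now at depth 1)
  pos 15: '(' -> open internal node _3 (depth 2)
  pos 16: '(' -> open internal node _4 (depth 3)
  pos 20: ')' -> close internal node _4 (now at depth 2)
  pos 25: ')' -> close internal node _3 (now at depth 1)
  pos 26: ')' -> close internal node _0 (now at depth 0)
Total internal nodes: 5
BFS adjacency from root:
  _0: _1 _3
  _1: V _2
  _3: _4 A G
  _2: U L F T
  _4: P B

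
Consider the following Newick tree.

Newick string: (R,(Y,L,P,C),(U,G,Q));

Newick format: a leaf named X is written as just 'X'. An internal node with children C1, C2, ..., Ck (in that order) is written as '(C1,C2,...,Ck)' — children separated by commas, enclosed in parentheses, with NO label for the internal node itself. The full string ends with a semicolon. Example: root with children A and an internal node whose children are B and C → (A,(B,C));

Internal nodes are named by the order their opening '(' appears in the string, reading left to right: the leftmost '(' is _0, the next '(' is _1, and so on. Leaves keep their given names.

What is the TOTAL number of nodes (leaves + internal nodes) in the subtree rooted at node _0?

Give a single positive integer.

Newick: (R,(Y,L,P,C),(U,G,Q));
Locate _0: it is the '(' at position 0 (the 1st '(' reading left to right).
Query: subtree rooted at _0
_0: subtree_size = 1 + 10
  R: subtree_size = 1 + 0
  _1: subtree_size = 1 + 4
    Y: subtree_size = 1 + 0
    L: subtree_size = 1 + 0
    P: subtree_size = 1 + 0
    C: subtree_size = 1 + 0
  _2: subtree_size = 1 + 3
    U: subtree_size = 1 + 0
    G: subtree_size = 1 + 0
    Q: subtree_size = 1 + 0
Total subtree size of _0: 11

Answer: 11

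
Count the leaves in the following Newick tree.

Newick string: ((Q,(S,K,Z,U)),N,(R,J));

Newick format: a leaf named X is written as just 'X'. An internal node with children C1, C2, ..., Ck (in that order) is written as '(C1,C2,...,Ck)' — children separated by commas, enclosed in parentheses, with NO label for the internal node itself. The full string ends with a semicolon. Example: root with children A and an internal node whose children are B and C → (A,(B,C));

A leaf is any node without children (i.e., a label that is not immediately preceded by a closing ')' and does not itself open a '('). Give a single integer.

Answer: 8

Derivation:
Newick: ((Q,(S,K,Z,U)),N,(R,J));
Scan left-to-right; a leaf is any maximal label run not followed by '(':
  pos 2: leaf 'Q' → count = 1
  pos 5: leaf 'S' → count = 2
  pos 7: leaf 'K' → count = 3
  pos 9: leaf 'Z' → count = 4
  pos 11: leaf 'U' → count = 5
  pos 15: leaf 'N' → count = 6
  pos 18: leaf 'R' → count = 7
  pos 20: leaf 'J' → count = 8
Total leaves: 8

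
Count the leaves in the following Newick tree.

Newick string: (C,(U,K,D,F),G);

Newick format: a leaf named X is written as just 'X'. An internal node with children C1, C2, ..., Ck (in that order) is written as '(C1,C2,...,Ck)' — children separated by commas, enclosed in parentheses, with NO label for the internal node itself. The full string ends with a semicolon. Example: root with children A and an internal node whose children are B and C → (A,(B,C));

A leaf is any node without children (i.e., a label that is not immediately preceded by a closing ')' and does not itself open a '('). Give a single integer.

Answer: 6

Derivation:
Newick: (C,(U,K,D,F),G);
Scan left-to-right; a leaf is any maximal label run not followed by '(':
  pos 1: leaf 'C' → count = 1
  pos 4: leaf 'U' → count = 2
  pos 6: leaf 'K' → count = 3
  pos 8: leaf 'D' → count = 4
  pos 10: leaf 'F' → count = 5
  pos 13: leaf 'G' → count = 6
Total leaves: 6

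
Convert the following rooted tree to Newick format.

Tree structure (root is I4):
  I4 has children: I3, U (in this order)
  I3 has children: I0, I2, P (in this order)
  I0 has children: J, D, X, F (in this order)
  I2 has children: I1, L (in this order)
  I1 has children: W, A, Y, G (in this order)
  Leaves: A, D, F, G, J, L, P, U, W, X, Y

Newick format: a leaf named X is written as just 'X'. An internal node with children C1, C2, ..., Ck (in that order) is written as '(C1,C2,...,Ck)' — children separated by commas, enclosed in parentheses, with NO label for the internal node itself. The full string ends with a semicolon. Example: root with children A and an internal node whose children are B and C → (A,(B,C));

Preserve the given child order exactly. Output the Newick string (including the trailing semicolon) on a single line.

Answer: (((J,D,X,F),((W,A,Y,G),L),P),U);

Derivation:
internal I4 with children ['I3', 'U']
  internal I3 with children ['I0', 'I2', 'P']
    internal I0 with children ['J', 'D', 'X', 'F']
      leaf 'J' → 'J'
      leaf 'D' → 'D'
      leaf 'X' → 'X'
      leaf 'F' → 'F'
    → '(J,D,X,F)'
    internal I2 with children ['I1', 'L']
      internal I1 with children ['W', 'A', 'Y', 'G']
        leaf 'W' → 'W'
        leaf 'A' → 'A'
        leaf 'Y' → 'Y'
        leaf 'G' → 'G'
      → '(W,A,Y,G)'
      leaf 'L' → 'L'
    → '((W,A,Y,G),L)'
    leaf 'P' → 'P'
  → '((J,D,X,F),((W,A,Y,G),L),P)'
  leaf 'U' → 'U'
→ '(((J,D,X,F),((W,A,Y,G),L),P),U)'
Final: (((J,D,X,F),((W,A,Y,G),L),P),U);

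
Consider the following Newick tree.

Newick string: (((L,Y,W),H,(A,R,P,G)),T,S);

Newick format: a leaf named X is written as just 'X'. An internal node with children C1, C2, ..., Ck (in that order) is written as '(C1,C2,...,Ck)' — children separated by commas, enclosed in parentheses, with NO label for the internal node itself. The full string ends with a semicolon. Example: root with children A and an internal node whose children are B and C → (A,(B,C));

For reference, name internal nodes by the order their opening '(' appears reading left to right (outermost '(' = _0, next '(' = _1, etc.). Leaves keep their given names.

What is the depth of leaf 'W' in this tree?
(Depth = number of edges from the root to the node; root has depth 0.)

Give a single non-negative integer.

Newick: (((L,Y,W),H,(A,R,P,G)),T,S);
Naming internals by '(' encounter order: outermost '(' = _0, next = _1, ...
Query node: W
Path from root: _0 -> _1 -> _2 -> W
Depth of W: 3 (number of edges from root)

Answer: 3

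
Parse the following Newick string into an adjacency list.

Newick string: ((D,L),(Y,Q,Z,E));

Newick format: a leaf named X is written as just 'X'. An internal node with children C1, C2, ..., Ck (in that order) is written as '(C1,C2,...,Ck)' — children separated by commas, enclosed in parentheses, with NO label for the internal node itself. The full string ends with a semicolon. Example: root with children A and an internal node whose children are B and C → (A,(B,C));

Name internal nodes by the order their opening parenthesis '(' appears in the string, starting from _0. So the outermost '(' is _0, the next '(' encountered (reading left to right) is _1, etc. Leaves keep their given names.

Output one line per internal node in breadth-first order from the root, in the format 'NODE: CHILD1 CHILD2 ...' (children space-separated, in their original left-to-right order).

Answer: _0: _1 _2
_1: D L
_2: Y Q Z E

Derivation:
Input: ((D,L),(Y,Q,Z,E));
Scanning left-to-right, naming '(' by encounter order:
  pos 0: '(' -> open internal node _0 (depth 1)
  pos 1: '(' -> open internal node _1 (depth 2)
  pos 5: ')' -> close internal node _1 (now at depth 1)
  pos 7: '(' -> open internal node _2 (depth 2)
  pos 15: ')' -> close internal node _2 (now at depth 1)
  pos 16: ')' -> close internal node _0 (now at depth 0)
Total internal nodes: 3
BFS adjacency from root:
  _0: _1 _2
  _1: D L
  _2: Y Q Z E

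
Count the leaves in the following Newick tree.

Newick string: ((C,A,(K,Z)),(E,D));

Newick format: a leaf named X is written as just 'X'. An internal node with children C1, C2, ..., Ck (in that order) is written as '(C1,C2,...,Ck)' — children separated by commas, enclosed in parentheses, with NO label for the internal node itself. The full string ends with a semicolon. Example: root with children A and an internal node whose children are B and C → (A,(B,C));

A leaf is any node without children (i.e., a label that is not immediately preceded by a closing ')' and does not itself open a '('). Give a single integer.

Newick: ((C,A,(K,Z)),(E,D));
Scan left-to-right; a leaf is any maximal label run not followed by '(':
  pos 2: leaf 'C' → count = 1
  pos 4: leaf 'A' → count = 2
  pos 7: leaf 'K' → count = 3
  pos 9: leaf 'Z' → count = 4
  pos 14: leaf 'E' → count = 5
  pos 16: leaf 'D' → count = 6
Total leaves: 6

Answer: 6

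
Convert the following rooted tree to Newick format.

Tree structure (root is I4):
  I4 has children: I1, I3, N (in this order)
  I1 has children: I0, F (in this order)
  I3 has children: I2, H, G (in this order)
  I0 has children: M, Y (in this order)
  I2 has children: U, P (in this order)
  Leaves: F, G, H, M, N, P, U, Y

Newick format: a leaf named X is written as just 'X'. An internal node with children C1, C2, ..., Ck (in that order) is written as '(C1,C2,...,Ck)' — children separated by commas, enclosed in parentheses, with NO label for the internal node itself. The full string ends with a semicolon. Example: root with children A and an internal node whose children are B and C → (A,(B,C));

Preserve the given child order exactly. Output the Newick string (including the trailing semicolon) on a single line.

internal I4 with children ['I1', 'I3', 'N']
  internal I1 with children ['I0', 'F']
    internal I0 with children ['M', 'Y']
      leaf 'M' → 'M'
      leaf 'Y' → 'Y'
    → '(M,Y)'
    leaf 'F' → 'F'
  → '((M,Y),F)'
  internal I3 with children ['I2', 'H', 'G']
    internal I2 with children ['U', 'P']
      leaf 'U' → 'U'
      leaf 'P' → 'P'
    → '(U,P)'
    leaf 'H' → 'H'
    leaf 'G' → 'G'
  → '((U,P),H,G)'
  leaf 'N' → 'N'
→ '(((M,Y),F),((U,P),H,G),N)'
Final: (((M,Y),F),((U,P),H,G),N);

Answer: (((M,Y),F),((U,P),H,G),N);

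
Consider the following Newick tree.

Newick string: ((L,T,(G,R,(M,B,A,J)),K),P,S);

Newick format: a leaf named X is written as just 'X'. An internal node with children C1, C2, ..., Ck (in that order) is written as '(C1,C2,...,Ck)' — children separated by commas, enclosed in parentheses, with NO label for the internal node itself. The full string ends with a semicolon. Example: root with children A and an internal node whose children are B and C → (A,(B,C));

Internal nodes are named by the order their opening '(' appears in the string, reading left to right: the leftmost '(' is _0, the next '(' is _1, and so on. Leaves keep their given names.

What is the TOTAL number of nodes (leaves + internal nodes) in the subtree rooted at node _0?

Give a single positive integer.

Newick: ((L,T,(G,R,(M,B,A,J)),K),P,S);
Locate _0: it is the '(' at position 0 (the 1st '(' reading left to right).
Query: subtree rooted at _0
_0: subtree_size = 1 + 14
  _1: subtree_size = 1 + 11
    L: subtree_size = 1 + 0
    T: subtree_size = 1 + 0
    _2: subtree_size = 1 + 7
      G: subtree_size = 1 + 0
      R: subtree_size = 1 + 0
      _3: subtree_size = 1 + 4
        M: subtree_size = 1 + 0
        B: subtree_size = 1 + 0
        A: subtree_size = 1 + 0
        J: subtree_size = 1 + 0
    K: subtree_size = 1 + 0
  P: subtree_size = 1 + 0
  S: subtree_size = 1 + 0
Total subtree size of _0: 15

Answer: 15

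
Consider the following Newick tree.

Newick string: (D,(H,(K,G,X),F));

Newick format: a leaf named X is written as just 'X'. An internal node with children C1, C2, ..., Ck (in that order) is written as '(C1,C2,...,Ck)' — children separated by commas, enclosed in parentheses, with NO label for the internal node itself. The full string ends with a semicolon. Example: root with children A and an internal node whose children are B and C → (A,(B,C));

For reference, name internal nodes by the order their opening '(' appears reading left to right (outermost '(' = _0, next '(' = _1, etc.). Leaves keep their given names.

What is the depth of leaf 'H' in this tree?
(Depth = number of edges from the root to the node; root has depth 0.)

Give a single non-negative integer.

Answer: 2

Derivation:
Newick: (D,(H,(K,G,X),F));
Naming internals by '(' encounter order: outermost '(' = _0, next = _1, ...
Query node: H
Path from root: _0 -> _1 -> H
Depth of H: 2 (number of edges from root)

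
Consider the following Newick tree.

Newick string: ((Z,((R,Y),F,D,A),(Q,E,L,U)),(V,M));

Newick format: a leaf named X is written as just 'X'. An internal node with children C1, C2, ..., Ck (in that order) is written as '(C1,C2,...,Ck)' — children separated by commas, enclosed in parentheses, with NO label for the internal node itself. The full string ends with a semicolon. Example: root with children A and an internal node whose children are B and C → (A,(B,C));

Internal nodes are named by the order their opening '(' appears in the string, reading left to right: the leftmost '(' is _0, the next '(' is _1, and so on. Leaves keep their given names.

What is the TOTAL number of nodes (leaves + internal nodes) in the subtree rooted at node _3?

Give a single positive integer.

Answer: 3

Derivation:
Newick: ((Z,((R,Y),F,D,A),(Q,E,L,U)),(V,M));
Locate _3: it is the '(' at position 5 (the 4th '(' reading left to right).
Query: subtree rooted at _3
_3: subtree_size = 1 + 2
  R: subtree_size = 1 + 0
  Y: subtree_size = 1 + 0
Total subtree size of _3: 3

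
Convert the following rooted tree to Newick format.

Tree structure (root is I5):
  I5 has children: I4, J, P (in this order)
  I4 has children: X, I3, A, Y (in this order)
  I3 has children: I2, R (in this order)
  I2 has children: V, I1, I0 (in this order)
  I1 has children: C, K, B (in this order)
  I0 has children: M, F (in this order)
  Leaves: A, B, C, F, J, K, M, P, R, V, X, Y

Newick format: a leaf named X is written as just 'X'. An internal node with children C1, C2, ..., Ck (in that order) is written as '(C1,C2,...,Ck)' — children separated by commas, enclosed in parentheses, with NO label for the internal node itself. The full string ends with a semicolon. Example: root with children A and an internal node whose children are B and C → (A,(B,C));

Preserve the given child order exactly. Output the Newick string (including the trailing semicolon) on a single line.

internal I5 with children ['I4', 'J', 'P']
  internal I4 with children ['X', 'I3', 'A', 'Y']
    leaf 'X' → 'X'
    internal I3 with children ['I2', 'R']
      internal I2 with children ['V', 'I1', 'I0']
        leaf 'V' → 'V'
        internal I1 with children ['C', 'K', 'B']
          leaf 'C' → 'C'
          leaf 'K' → 'K'
          leaf 'B' → 'B'
        → '(C,K,B)'
        internal I0 with children ['M', 'F']
          leaf 'M' → 'M'
          leaf 'F' → 'F'
        → '(M,F)'
      → '(V,(C,K,B),(M,F))'
      leaf 'R' → 'R'
    → '((V,(C,K,B),(M,F)),R)'
    leaf 'A' → 'A'
    leaf 'Y' → 'Y'
  → '(X,((V,(C,K,B),(M,F)),R),A,Y)'
  leaf 'J' → 'J'
  leaf 'P' → 'P'
→ '((X,((V,(C,K,B),(M,F)),R),A,Y),J,P)'
Final: ((X,((V,(C,K,B),(M,F)),R),A,Y),J,P);

Answer: ((X,((V,(C,K,B),(M,F)),R),A,Y),J,P);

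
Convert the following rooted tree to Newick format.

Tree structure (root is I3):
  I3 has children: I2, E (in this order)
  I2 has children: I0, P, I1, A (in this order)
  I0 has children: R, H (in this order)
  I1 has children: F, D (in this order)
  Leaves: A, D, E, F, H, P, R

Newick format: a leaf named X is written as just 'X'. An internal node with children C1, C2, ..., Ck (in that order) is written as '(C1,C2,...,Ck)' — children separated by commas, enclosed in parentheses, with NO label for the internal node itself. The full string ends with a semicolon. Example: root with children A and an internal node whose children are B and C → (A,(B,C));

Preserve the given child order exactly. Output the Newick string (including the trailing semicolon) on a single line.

internal I3 with children ['I2', 'E']
  internal I2 with children ['I0', 'P', 'I1', 'A']
    internal I0 with children ['R', 'H']
      leaf 'R' → 'R'
      leaf 'H' → 'H'
    → '(R,H)'
    leaf 'P' → 'P'
    internal I1 with children ['F', 'D']
      leaf 'F' → 'F'
      leaf 'D' → 'D'
    → '(F,D)'
    leaf 'A' → 'A'
  → '((R,H),P,(F,D),A)'
  leaf 'E' → 'E'
→ '(((R,H),P,(F,D),A),E)'
Final: (((R,H),P,(F,D),A),E);

Answer: (((R,H),P,(F,D),A),E);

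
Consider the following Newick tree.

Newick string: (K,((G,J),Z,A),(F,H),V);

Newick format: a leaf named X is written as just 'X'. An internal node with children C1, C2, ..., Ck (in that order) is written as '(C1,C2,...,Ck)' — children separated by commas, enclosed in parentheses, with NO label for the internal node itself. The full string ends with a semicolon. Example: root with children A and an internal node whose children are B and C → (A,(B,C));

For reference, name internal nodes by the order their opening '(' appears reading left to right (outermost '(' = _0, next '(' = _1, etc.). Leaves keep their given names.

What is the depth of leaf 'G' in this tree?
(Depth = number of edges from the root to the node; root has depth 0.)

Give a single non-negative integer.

Answer: 3

Derivation:
Newick: (K,((G,J),Z,A),(F,H),V);
Naming internals by '(' encounter order: outermost '(' = _0, next = _1, ...
Query node: G
Path from root: _0 -> _1 -> _2 -> G
Depth of G: 3 (number of edges from root)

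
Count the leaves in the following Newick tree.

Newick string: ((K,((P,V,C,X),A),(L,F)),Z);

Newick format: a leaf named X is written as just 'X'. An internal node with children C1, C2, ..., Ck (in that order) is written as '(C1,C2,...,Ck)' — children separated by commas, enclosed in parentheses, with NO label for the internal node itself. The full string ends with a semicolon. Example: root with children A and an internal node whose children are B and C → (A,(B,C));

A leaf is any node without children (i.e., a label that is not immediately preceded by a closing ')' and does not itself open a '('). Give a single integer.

Newick: ((K,((P,V,C,X),A),(L,F)),Z);
Scan left-to-right; a leaf is any maximal label run not followed by '(':
  pos 2: leaf 'K' → count = 1
  pos 6: leaf 'P' → count = 2
  pos 8: leaf 'V' → count = 3
  pos 10: leaf 'C' → count = 4
  pos 12: leaf 'X' → count = 5
  pos 15: leaf 'A' → count = 6
  pos 19: leaf 'L' → count = 7
  pos 21: leaf 'F' → count = 8
  pos 25: leaf 'Z' → count = 9
Total leaves: 9

Answer: 9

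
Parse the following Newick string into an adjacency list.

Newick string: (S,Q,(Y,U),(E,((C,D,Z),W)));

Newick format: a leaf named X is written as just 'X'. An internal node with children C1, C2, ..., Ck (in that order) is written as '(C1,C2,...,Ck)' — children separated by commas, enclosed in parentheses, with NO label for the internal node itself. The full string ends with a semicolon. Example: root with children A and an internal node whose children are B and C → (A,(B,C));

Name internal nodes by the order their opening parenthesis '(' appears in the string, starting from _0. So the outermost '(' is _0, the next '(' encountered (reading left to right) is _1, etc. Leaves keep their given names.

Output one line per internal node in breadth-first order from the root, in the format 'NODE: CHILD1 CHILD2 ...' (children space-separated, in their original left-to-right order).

Input: (S,Q,(Y,U),(E,((C,D,Z),W)));
Scanning left-to-right, naming '(' by encounter order:
  pos 0: '(' -> open internal node _0 (depth 1)
  pos 5: '(' -> open internal node _1 (depth 2)
  pos 9: ')' -> close internal node _1 (now at depth 1)
  pos 11: '(' -> open internal node _2 (depth 2)
  pos 14: '(' -> open internal node _3 (depth 3)
  pos 15: '(' -> open internal node _4 (depth 4)
  pos 21: ')' -> close internal node _4 (now at depth 3)
  pos 24: ')' -> close internal node _3 (now at depth 2)
  pos 25: ')' -> close internal node _2 (now at depth 1)
  pos 26: ')' -> close internal node _0 (now at depth 0)
Total internal nodes: 5
BFS adjacency from root:
  _0: S Q _1 _2
  _1: Y U
  _2: E _3
  _3: _4 W
  _4: C D Z

Answer: _0: S Q _1 _2
_1: Y U
_2: E _3
_3: _4 W
_4: C D Z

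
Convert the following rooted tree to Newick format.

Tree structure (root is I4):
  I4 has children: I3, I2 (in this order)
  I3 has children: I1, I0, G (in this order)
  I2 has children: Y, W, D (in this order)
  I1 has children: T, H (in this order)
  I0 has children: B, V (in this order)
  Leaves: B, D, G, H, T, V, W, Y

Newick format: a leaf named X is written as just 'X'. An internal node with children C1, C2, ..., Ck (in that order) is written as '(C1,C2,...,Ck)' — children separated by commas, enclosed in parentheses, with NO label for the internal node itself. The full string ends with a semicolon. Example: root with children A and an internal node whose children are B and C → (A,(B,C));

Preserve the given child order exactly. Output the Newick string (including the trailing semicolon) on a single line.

internal I4 with children ['I3', 'I2']
  internal I3 with children ['I1', 'I0', 'G']
    internal I1 with children ['T', 'H']
      leaf 'T' → 'T'
      leaf 'H' → 'H'
    → '(T,H)'
    internal I0 with children ['B', 'V']
      leaf 'B' → 'B'
      leaf 'V' → 'V'
    → '(B,V)'
    leaf 'G' → 'G'
  → '((T,H),(B,V),G)'
  internal I2 with children ['Y', 'W', 'D']
    leaf 'Y' → 'Y'
    leaf 'W' → 'W'
    leaf 'D' → 'D'
  → '(Y,W,D)'
→ '(((T,H),(B,V),G),(Y,W,D))'
Final: (((T,H),(B,V),G),(Y,W,D));

Answer: (((T,H),(B,V),G),(Y,W,D));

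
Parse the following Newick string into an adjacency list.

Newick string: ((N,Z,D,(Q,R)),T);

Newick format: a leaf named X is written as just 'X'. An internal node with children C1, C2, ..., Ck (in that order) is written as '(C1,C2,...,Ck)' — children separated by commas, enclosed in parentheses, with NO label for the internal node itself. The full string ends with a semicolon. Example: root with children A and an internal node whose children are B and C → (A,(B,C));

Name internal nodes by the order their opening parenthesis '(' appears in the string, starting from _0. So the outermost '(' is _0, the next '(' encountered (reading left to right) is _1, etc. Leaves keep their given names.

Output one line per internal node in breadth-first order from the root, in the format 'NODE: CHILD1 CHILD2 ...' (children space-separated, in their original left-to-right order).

Answer: _0: _1 T
_1: N Z D _2
_2: Q R

Derivation:
Input: ((N,Z,D,(Q,R)),T);
Scanning left-to-right, naming '(' by encounter order:
  pos 0: '(' -> open internal node _0 (depth 1)
  pos 1: '(' -> open internal node _1 (depth 2)
  pos 8: '(' -> open internal node _2 (depth 3)
  pos 12: ')' -> close internal node _2 (now at depth 2)
  pos 13: ')' -> close internal node _1 (now at depth 1)
  pos 16: ')' -> close internal node _0 (now at depth 0)
Total internal nodes: 3
BFS adjacency from root:
  _0: _1 T
  _1: N Z D _2
  _2: Q R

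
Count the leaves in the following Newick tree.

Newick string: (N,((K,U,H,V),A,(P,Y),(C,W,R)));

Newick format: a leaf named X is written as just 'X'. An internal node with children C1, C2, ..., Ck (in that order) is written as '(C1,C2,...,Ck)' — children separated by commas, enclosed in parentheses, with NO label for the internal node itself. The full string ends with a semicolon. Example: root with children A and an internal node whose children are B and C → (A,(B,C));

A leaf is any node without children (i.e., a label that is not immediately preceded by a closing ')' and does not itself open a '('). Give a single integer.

Answer: 11

Derivation:
Newick: (N,((K,U,H,V),A,(P,Y),(C,W,R)));
Scan left-to-right; a leaf is any maximal label run not followed by '(':
  pos 1: leaf 'N' → count = 1
  pos 5: leaf 'K' → count = 2
  pos 7: leaf 'U' → count = 3
  pos 9: leaf 'H' → count = 4
  pos 11: leaf 'V' → count = 5
  pos 14: leaf 'A' → count = 6
  pos 17: leaf 'P' → count = 7
  pos 19: leaf 'Y' → count = 8
  pos 23: leaf 'C' → count = 9
  pos 25: leaf 'W' → count = 10
  pos 27: leaf 'R' → count = 11
Total leaves: 11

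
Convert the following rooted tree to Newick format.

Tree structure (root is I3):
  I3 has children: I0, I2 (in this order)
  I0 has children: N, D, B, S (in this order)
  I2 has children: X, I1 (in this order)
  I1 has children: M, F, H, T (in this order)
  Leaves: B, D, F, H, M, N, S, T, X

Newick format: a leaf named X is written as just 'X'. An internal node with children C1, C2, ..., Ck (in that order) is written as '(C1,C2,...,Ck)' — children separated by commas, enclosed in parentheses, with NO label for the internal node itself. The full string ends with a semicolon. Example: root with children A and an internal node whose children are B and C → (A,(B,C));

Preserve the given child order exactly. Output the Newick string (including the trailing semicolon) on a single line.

internal I3 with children ['I0', 'I2']
  internal I0 with children ['N', 'D', 'B', 'S']
    leaf 'N' → 'N'
    leaf 'D' → 'D'
    leaf 'B' → 'B'
    leaf 'S' → 'S'
  → '(N,D,B,S)'
  internal I2 with children ['X', 'I1']
    leaf 'X' → 'X'
    internal I1 with children ['M', 'F', 'H', 'T']
      leaf 'M' → 'M'
      leaf 'F' → 'F'
      leaf 'H' → 'H'
      leaf 'T' → 'T'
    → '(M,F,H,T)'
  → '(X,(M,F,H,T))'
→ '((N,D,B,S),(X,(M,F,H,T)))'
Final: ((N,D,B,S),(X,(M,F,H,T)));

Answer: ((N,D,B,S),(X,(M,F,H,T)));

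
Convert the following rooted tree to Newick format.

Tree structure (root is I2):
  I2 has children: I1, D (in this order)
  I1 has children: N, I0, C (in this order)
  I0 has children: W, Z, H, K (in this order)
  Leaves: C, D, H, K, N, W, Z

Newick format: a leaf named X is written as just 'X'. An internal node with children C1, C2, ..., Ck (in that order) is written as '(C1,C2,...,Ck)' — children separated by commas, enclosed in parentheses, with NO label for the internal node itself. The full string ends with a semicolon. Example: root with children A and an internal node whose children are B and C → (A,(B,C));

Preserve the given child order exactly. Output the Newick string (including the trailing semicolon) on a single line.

internal I2 with children ['I1', 'D']
  internal I1 with children ['N', 'I0', 'C']
    leaf 'N' → 'N'
    internal I0 with children ['W', 'Z', 'H', 'K']
      leaf 'W' → 'W'
      leaf 'Z' → 'Z'
      leaf 'H' → 'H'
      leaf 'K' → 'K'
    → '(W,Z,H,K)'
    leaf 'C' → 'C'
  → '(N,(W,Z,H,K),C)'
  leaf 'D' → 'D'
→ '((N,(W,Z,H,K),C),D)'
Final: ((N,(W,Z,H,K),C),D);

Answer: ((N,(W,Z,H,K),C),D);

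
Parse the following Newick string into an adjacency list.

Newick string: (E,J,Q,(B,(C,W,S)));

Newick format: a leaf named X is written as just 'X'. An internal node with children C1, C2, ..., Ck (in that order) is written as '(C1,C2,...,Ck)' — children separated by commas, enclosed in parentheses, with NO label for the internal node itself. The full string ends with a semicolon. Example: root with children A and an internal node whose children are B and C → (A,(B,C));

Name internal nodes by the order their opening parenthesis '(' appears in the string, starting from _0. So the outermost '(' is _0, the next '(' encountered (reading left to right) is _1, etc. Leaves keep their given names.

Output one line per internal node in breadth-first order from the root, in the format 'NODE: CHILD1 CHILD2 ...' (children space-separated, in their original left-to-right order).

Answer: _0: E J Q _1
_1: B _2
_2: C W S

Derivation:
Input: (E,J,Q,(B,(C,W,S)));
Scanning left-to-right, naming '(' by encounter order:
  pos 0: '(' -> open internal node _0 (depth 1)
  pos 7: '(' -> open internal node _1 (depth 2)
  pos 10: '(' -> open internal node _2 (depth 3)
  pos 16: ')' -> close internal node _2 (now at depth 2)
  pos 17: ')' -> close internal node _1 (now at depth 1)
  pos 18: ')' -> close internal node _0 (now at depth 0)
Total internal nodes: 3
BFS adjacency from root:
  _0: E J Q _1
  _1: B _2
  _2: C W S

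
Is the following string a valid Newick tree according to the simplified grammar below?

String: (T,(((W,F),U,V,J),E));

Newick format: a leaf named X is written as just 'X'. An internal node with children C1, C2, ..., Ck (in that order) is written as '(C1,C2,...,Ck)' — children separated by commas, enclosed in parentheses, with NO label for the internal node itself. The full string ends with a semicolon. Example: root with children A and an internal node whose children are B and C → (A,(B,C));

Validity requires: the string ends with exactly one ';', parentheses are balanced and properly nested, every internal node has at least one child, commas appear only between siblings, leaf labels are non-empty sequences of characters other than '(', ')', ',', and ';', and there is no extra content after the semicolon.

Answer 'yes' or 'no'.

Answer: yes

Derivation:
Input: (T,(((W,F),U,V,J),E));
Paren balance: 4 '(' vs 4 ')' OK
Ends with single ';': True
Full parse: OK
Valid: True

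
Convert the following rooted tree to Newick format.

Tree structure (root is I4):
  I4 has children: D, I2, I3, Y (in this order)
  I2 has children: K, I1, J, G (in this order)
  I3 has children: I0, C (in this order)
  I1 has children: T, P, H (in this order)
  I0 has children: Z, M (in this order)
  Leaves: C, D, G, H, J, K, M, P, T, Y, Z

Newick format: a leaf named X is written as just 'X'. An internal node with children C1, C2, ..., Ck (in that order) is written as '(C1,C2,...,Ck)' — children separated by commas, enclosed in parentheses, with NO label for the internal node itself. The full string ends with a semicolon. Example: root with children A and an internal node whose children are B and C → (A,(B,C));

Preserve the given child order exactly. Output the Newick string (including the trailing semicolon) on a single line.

internal I4 with children ['D', 'I2', 'I3', 'Y']
  leaf 'D' → 'D'
  internal I2 with children ['K', 'I1', 'J', 'G']
    leaf 'K' → 'K'
    internal I1 with children ['T', 'P', 'H']
      leaf 'T' → 'T'
      leaf 'P' → 'P'
      leaf 'H' → 'H'
    → '(T,P,H)'
    leaf 'J' → 'J'
    leaf 'G' → 'G'
  → '(K,(T,P,H),J,G)'
  internal I3 with children ['I0', 'C']
    internal I0 with children ['Z', 'M']
      leaf 'Z' → 'Z'
      leaf 'M' → 'M'
    → '(Z,M)'
    leaf 'C' → 'C'
  → '((Z,M),C)'
  leaf 'Y' → 'Y'
→ '(D,(K,(T,P,H),J,G),((Z,M),C),Y)'
Final: (D,(K,(T,P,H),J,G),((Z,M),C),Y);

Answer: (D,(K,(T,P,H),J,G),((Z,M),C),Y);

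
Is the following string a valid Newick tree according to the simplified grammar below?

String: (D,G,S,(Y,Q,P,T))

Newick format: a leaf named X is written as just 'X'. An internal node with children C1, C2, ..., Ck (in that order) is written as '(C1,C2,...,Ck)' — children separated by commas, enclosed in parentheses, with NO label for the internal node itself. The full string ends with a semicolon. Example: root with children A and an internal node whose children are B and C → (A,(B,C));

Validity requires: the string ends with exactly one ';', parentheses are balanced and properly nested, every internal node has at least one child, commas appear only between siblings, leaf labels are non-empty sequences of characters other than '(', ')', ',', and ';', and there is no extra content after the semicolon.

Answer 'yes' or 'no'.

Input: (D,G,S,(Y,Q,P,T))
Paren balance: 2 '(' vs 2 ')' OK
Ends with single ';': False
Full parse: FAILS (must end with ;)
Valid: False

Answer: no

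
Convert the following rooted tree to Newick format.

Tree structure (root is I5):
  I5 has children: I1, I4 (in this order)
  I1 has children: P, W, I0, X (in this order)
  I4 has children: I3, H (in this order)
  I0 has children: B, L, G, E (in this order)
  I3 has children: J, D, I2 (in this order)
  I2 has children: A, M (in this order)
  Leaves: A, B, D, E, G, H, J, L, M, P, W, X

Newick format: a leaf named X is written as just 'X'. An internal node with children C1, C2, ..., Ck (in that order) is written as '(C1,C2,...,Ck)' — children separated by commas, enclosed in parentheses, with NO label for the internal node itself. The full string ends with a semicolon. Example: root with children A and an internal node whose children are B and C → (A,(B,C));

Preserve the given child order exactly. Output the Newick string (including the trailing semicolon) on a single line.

Answer: ((P,W,(B,L,G,E),X),((J,D,(A,M)),H));

Derivation:
internal I5 with children ['I1', 'I4']
  internal I1 with children ['P', 'W', 'I0', 'X']
    leaf 'P' → 'P'
    leaf 'W' → 'W'
    internal I0 with children ['B', 'L', 'G', 'E']
      leaf 'B' → 'B'
      leaf 'L' → 'L'
      leaf 'G' → 'G'
      leaf 'E' → 'E'
    → '(B,L,G,E)'
    leaf 'X' → 'X'
  → '(P,W,(B,L,G,E),X)'
  internal I4 with children ['I3', 'H']
    internal I3 with children ['J', 'D', 'I2']
      leaf 'J' → 'J'
      leaf 'D' → 'D'
      internal I2 with children ['A', 'M']
        leaf 'A' → 'A'
        leaf 'M' → 'M'
      → '(A,M)'
    → '(J,D,(A,M))'
    leaf 'H' → 'H'
  → '((J,D,(A,M)),H)'
→ '((P,W,(B,L,G,E),X),((J,D,(A,M)),H))'
Final: ((P,W,(B,L,G,E),X),((J,D,(A,M)),H));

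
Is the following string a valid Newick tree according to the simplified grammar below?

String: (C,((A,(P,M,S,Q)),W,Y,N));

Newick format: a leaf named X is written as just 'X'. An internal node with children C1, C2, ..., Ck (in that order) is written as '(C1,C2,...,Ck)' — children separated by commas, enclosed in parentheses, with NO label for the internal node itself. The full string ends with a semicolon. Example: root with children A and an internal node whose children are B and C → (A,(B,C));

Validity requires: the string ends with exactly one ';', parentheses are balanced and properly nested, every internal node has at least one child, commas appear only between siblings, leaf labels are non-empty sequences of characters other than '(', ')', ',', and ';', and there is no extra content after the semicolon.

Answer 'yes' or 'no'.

Input: (C,((A,(P,M,S,Q)),W,Y,N));
Paren balance: 4 '(' vs 4 ')' OK
Ends with single ';': True
Full parse: OK
Valid: True

Answer: yes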